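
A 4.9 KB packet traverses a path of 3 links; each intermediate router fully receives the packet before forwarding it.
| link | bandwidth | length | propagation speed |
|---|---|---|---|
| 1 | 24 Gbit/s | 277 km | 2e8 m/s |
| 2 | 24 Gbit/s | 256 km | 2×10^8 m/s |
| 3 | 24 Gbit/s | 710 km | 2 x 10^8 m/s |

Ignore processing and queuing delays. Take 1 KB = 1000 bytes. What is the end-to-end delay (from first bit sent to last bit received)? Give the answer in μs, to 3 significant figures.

L = 39200 bits.
Transmission delay per hop = L/R = 39200/24000000000 = 1.63333 μs; 3 hops → 4.9 μs.
Propagation delays (d/s per hop): 1385, 1280, 3550 μs; sum = 6215 μs.
End-to-end = 6220 μs.

6220 μs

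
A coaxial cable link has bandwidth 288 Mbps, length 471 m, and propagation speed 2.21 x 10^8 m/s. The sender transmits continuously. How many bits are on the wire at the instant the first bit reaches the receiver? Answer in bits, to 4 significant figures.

Propagation delay = 471 / 221000000 = 2.13122e-06 s.
BDP = R × t_prop = 288000000 × 2.13122e-06 = 613.792 bits.

613.8 bits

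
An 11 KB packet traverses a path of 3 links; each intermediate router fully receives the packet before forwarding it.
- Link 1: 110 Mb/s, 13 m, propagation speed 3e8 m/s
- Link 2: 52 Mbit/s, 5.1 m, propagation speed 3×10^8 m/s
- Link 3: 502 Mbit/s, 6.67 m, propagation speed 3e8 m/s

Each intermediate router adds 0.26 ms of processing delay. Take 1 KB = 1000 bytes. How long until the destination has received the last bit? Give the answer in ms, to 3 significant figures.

3.19 ms

L = 88000 bits.
Transmission delays (L/R per hop): 0.8, 1.69231, 0.175299 ms; sum = 2.66761 ms.
Propagation delays (d/s per hop): 4.33333e-05, 1.7e-05, 2.22333e-05 ms; sum = 8.25667e-05 ms.
Processing at 2 router(s): 2 × 0.26 ms = 0.52 ms.
End-to-end = 3.19 ms.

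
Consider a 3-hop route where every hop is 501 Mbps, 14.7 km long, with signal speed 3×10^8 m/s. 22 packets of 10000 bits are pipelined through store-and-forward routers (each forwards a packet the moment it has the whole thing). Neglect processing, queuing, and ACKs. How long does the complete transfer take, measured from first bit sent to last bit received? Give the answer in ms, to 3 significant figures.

0.626 ms

Per-hop transmission t_tx = L/R = 10000/501000000 = 0.0199601 ms.
Per-hop propagation t_prop = 14700/300000000 = 0.049 ms.
Pipeline fill: first packet needs 3·t_tx to clear all hops; remaining 21 packets each add one t_tx.
Total = (3+22-1)·t_tx + 3·t_prop = 24·0.0199601 + 3·0.049 = 0.626 ms.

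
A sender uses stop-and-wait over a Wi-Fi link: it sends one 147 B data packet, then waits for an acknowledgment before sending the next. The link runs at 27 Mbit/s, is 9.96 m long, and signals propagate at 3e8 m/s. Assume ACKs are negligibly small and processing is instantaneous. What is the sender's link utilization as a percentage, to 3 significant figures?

t_tx = L/R = 1176/27000000 = 4.35556e-05 s.
t_prop = 9.96/300000000 = 3.32e-08 s; RTT = 6.64e-08 s.
Cycle = t_tx + RTT = 4.3622e-05 s.
Utilization = t_tx / cycle = 4.35556e-05/4.3622e-05 = 99.8 %.

99.8 %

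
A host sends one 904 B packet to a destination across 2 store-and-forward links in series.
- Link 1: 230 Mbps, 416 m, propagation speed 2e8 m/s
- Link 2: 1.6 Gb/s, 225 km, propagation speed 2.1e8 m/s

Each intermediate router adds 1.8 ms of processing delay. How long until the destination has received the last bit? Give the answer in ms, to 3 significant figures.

2.91 ms

L = 904 × 8 = 7232 bits.
Transmission delays (L/R per hop): 0.0314435, 0.00452 ms; sum = 0.0359635 ms.
Propagation delays (d/s per hop): 0.00208, 1.07143 ms; sum = 1.07351 ms.
Processing at 1 router(s): 1 × 1.8 ms = 1.8 ms.
End-to-end = 2.91 ms.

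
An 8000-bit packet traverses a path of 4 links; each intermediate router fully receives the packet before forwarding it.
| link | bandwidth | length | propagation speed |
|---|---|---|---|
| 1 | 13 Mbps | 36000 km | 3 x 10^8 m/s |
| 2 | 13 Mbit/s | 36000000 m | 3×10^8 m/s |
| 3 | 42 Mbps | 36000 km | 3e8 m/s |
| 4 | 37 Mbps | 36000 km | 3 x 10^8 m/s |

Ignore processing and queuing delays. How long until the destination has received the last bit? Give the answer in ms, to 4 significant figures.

481.6 ms

Transmission delays (L/R per hop): 0.615385, 0.615385, 0.190476, 0.216216 ms; sum = 1.63746 ms.
Propagation delays (d/s per hop): 120, 120, 120, 120 ms; sum = 480 ms.
End-to-end = 481.6 ms.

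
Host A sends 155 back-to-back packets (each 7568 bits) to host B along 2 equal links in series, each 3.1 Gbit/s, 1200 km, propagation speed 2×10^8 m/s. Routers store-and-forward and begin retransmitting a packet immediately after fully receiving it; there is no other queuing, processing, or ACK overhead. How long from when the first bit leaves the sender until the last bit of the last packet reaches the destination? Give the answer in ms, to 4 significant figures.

12.38 ms

Per-hop transmission t_tx = L/R = 7568/3100000000 = 0.00244129 ms.
Per-hop propagation t_prop = 1200000/200000000 = 6 ms.
Pipeline fill: first packet needs 2·t_tx to clear all hops; remaining 154 packets each add one t_tx.
Total = (2+155-1)·t_tx + 2·t_prop = 156·0.00244129 + 2·6 = 12.38 ms.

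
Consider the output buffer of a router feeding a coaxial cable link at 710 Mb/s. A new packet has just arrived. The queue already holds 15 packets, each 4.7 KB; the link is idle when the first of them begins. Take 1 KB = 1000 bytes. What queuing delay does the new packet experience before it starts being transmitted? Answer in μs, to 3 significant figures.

794 μs

Each queued packet: L/R = 37600/710000000 = 52.9577 μs.
15 queued → 794.366 μs.
Queuing delay = 794 μs.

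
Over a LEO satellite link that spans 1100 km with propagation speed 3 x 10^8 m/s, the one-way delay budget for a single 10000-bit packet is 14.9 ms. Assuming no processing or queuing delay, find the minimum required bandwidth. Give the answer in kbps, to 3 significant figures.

890 kbps

Propagation delay = 1100000 / 300000000 = 3.66667 ms.
Transmission budget = 14.9 − 3.66667 = 11.2333 ms.
R ≥ L / t_tx = 10000 bits / 0.0112333 s = 890 kbps.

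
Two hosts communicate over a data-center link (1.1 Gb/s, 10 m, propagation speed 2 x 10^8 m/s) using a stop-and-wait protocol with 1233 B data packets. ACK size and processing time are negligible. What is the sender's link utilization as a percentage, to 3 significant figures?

98.9 %

t_tx = L/R = 9864/1100000000 = 8.96727e-06 s.
t_prop = 10/200000000 = 5e-08 s; RTT = 1e-07 s.
Cycle = t_tx + RTT = 9.06727e-06 s.
Utilization = t_tx / cycle = 8.96727e-06/9.06727e-06 = 98.9 %.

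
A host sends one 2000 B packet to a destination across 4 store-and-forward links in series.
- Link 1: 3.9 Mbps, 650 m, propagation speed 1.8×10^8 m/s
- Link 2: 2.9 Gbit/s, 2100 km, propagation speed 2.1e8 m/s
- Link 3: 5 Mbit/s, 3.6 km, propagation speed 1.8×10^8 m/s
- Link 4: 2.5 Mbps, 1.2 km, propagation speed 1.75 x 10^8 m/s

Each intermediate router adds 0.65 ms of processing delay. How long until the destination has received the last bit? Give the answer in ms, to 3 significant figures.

25.7 ms

L = 2000 × 8 = 16000 bits.
Transmission delays (L/R per hop): 4.10256, 0.00551724, 3.2, 6.4 ms; sum = 13.7081 ms.
Propagation delays (d/s per hop): 0.00361111, 10, 0.02, 0.00685714 ms; sum = 10.0305 ms.
Processing at 3 router(s): 3 × 0.65 ms = 1.95 ms.
End-to-end = 25.7 ms.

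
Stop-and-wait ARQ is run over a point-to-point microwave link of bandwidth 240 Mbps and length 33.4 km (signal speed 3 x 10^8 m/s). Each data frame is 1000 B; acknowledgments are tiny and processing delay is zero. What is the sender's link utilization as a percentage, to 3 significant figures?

13.0 %

t_tx = L/R = 8000/240000000 = 3.33333e-05 s.
t_prop = 33400/300000000 = 0.000111333 s; RTT = 0.000222667 s.
Cycle = t_tx + RTT = 0.000256 s.
Utilization = t_tx / cycle = 3.33333e-05/0.000256 = 13.0 %.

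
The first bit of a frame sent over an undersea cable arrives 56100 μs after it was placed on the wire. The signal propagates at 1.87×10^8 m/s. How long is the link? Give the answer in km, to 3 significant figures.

10500 km

d = s × t_prop = 187000000 × 0.0561 = 10500 km.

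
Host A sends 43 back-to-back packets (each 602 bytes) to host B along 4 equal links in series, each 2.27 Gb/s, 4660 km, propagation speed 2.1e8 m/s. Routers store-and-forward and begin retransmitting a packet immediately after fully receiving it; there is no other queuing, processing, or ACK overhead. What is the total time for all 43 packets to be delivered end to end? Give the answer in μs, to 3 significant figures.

88900 μs

Per-hop transmission t_tx = L/R = 4816/2270000000 = 2.12159 μs.
Per-hop propagation t_prop = 4660000/210000000 = 22190.5 μs.
Pipeline fill: first packet needs 4·t_tx to clear all hops; remaining 42 packets each add one t_tx.
Total = (4+43-1)·t_tx + 4·t_prop = 46·2.12159 + 4·22190.5 = 88900 μs.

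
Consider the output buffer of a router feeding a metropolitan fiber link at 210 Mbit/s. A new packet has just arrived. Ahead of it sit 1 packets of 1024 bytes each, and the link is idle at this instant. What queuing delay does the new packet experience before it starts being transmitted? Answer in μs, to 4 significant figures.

39.01 μs

Each queued packet: L/R = 8192/210000000 = 39.0095 μs.
1 queued → 39.0095 μs.
Queuing delay = 39.01 μs.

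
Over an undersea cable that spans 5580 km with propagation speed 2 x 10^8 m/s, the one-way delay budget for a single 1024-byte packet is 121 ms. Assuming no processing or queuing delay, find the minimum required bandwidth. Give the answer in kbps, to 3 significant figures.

88.0 kbps

L = 8192 bits.
Propagation delay = 5580000 / 200000000 = 27.9 ms.
Transmission budget = 121 − 27.9 = 93.1 ms.
R ≥ L / t_tx = 8192 bits / 0.0931 s = 88.0 kbps.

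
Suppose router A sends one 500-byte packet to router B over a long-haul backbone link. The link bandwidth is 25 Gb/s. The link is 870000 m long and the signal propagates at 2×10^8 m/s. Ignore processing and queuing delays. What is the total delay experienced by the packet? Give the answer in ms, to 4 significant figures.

L = 500 × 8 = 4000 bits.
Transmission delay = L/R = 4000 / 25000000000 = 0.00016 ms.
Propagation delay = d/s = 870000 m / 200000000 m/s = 4.35 ms.
Total = 4.350 ms.

4.350 ms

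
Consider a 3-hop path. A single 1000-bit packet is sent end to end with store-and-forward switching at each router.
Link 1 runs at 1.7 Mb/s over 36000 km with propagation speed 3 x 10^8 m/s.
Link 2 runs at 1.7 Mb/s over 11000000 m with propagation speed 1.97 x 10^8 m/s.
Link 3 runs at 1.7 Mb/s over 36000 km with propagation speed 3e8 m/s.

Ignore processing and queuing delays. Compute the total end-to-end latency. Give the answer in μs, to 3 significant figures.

298000 μs

Transmission delay per hop = L/R = 1000/1700000 = 588.235 μs; 3 hops → 1764.71 μs.
Propagation delays (d/s per hop): 120000, 55837.6, 120000 μs; sum = 295838 μs.
End-to-end = 298000 μs.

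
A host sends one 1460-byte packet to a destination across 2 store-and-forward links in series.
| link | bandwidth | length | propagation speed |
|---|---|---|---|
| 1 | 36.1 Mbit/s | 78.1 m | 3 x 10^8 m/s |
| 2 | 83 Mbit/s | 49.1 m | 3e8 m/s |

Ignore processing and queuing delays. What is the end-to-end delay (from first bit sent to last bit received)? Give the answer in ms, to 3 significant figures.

L = 1460 × 8 = 11680 bits.
Transmission delays (L/R per hop): 0.323546, 0.140723 ms; sum = 0.464269 ms.
Propagation delays (d/s per hop): 0.000260333, 0.000163667 ms; sum = 0.000424 ms.
End-to-end = 0.465 ms.

0.465 ms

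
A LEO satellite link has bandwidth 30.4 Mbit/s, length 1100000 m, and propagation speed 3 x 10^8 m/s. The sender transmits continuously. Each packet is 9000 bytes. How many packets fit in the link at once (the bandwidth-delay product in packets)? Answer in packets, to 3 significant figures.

Propagation delay = 1100000 / 300000000 = 0.00366667 s.
BDP = R × t_prop = 30400000 × 0.00366667 = 111467 bits.
In packets of 72000 bits: 1.55 packets.

1.55 packets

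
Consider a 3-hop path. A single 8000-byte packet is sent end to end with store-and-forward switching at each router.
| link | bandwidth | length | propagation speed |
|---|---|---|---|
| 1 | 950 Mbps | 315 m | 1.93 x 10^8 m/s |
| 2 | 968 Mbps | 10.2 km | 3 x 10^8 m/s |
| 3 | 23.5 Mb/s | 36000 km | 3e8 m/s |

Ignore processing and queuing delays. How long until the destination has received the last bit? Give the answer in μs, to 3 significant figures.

L = 8000 × 8 = 64000 bits.
Transmission delays (L/R per hop): 67.3684, 66.1157, 2723.4 μs; sum = 2856.89 μs.
Propagation delays (d/s per hop): 1.63212, 34, 120000 μs; sum = 120036 μs.
End-to-end = 123000 μs.

123000 μs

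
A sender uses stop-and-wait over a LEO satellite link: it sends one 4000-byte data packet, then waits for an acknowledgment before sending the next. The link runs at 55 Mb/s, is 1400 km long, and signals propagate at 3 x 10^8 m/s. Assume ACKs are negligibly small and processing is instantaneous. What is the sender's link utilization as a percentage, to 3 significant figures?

t_tx = L/R = 32000/55000000 = 0.000581818 s.
t_prop = 1400000/300000000 = 0.00466667 s; RTT = 0.00933333 s.
Cycle = t_tx + RTT = 0.00991515 s.
Utilization = t_tx / cycle = 0.000581818/0.00991515 = 5.87 %.

5.87 %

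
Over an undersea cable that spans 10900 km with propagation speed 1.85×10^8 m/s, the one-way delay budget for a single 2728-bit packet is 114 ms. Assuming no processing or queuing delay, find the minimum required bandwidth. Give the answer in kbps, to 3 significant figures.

Propagation delay = 10900000 / 185000000 = 58.9189 ms.
Transmission budget = 114 − 58.9189 = 55.0811 ms.
R ≥ L / t_tx = 2728 bits / 0.0550811 s = 49.5 kbps.

49.5 kbps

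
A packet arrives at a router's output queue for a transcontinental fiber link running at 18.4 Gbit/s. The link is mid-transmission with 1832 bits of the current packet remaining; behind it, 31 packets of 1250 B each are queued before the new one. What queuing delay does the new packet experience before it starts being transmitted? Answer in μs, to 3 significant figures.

Each queued packet: L/R = 10000/18400000000 = 0.543478 μs.
31 queued → 16.8478 μs.
Plus remaining 1832 bits of current packet: 0.0995652 μs.
Queuing delay = 16.9 μs.

16.9 μs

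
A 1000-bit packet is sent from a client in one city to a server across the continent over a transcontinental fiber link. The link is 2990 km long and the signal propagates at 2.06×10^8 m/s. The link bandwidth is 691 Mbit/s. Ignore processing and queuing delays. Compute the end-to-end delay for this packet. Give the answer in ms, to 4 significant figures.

Transmission delay = L/R = 1000 / 691000000 = 0.00144718 ms.
Propagation delay = d/s = 2990000 m / 206000000 m/s = 14.5146 ms.
Total = 14.52 ms.

14.52 ms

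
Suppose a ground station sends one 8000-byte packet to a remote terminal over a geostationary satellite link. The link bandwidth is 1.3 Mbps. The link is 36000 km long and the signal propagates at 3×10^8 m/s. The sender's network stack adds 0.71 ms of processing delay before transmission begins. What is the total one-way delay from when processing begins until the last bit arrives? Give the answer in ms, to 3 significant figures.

L = 8000 × 8 = 64000 bits.
Transmission delay = L/R = 64000 / 1300000 = 49.2308 ms.
Propagation delay = d/s = 36000000 m / 300000000 m/s = 120 ms.
Plus processing delay 0.71 ms = 0.71 ms.
Total = 170 ms.

170 ms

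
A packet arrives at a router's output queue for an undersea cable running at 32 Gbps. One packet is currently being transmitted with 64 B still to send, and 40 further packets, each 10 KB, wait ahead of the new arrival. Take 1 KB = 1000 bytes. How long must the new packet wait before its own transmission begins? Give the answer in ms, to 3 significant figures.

Each queued packet: L/R = 80000/32000000000 = 0.0025 ms.
40 queued → 0.1 ms.
Plus remaining 512 bits of current packet: 1.6e-05 ms.
Queuing delay = 0.100 ms.

0.100 ms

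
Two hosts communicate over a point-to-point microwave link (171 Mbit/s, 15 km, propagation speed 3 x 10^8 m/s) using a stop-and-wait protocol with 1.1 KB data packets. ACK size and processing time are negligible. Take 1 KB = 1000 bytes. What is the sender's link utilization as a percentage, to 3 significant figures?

34.0 %

t_tx = L/R = 8800/171000000 = 5.1462e-05 s.
t_prop = 15000/300000000 = 5e-05 s; RTT = 0.0001 s.
Cycle = t_tx + RTT = 0.000151462 s.
Utilization = t_tx / cycle = 5.1462e-05/0.000151462 = 34.0 %.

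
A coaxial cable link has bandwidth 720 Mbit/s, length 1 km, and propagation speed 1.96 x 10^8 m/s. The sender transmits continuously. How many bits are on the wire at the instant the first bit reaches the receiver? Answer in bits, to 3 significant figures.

Propagation delay = 1000 / 196000000 = 5.10204e-06 s.
BDP = R × t_prop = 720000000 × 5.10204e-06 = 3673.47 bits.

3670 bits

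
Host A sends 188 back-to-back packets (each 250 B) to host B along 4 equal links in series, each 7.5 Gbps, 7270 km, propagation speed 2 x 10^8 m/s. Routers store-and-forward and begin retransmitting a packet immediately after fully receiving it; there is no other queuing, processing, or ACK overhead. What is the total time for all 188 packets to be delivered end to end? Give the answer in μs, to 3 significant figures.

Per-hop transmission t_tx = L/R = 2000/7500000000 = 0.266667 μs.
Per-hop propagation t_prop = 7270000/200000000 = 36350 μs.
Pipeline fill: first packet needs 4·t_tx to clear all hops; remaining 187 packets each add one t_tx.
Total = (4+188-1)·t_tx + 4·t_prop = 191·0.266667 + 4·36350 = 145000 μs.

145000 μs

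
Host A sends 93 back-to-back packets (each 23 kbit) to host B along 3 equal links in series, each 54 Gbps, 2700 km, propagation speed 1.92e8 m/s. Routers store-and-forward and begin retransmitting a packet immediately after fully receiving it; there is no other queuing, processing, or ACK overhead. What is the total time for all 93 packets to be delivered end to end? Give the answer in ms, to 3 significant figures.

42.2 ms

Per-hop transmission t_tx = L/R = 23000/54000000000 = 0.000425926 ms.
Per-hop propagation t_prop = 2700000/192000000 = 14.0625 ms.
Pipeline fill: first packet needs 3·t_tx to clear all hops; remaining 92 packets each add one t_tx.
Total = (3+93-1)·t_tx + 3·t_prop = 95·0.000425926 + 3·14.0625 = 42.2 ms.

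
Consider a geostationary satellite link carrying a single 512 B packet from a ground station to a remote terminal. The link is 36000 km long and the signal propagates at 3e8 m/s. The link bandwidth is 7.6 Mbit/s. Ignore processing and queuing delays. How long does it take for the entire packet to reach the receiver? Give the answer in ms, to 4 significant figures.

120.5 ms

L = 512 × 8 = 4096 bits.
Transmission delay = L/R = 4096 / 7600000 = 0.538947 ms.
Propagation delay = d/s = 36000000 m / 300000000 m/s = 120 ms.
Total = 120.5 ms.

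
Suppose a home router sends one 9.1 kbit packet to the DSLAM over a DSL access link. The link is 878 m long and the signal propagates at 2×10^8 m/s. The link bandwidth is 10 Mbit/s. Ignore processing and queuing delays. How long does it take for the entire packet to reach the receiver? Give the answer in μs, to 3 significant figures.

914 μs

L = 9100 bits.
Transmission delay = L/R = 9100 / 10000000 = 910 μs.
Propagation delay = d/s = 878 m / 200000000 m/s = 4.39 μs.
Total = 914 μs.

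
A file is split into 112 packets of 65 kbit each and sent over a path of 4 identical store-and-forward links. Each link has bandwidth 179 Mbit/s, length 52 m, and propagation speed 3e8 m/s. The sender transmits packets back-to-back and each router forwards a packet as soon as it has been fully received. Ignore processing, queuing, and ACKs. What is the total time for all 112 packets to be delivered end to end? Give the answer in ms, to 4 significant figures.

Per-hop transmission t_tx = L/R = 65000/179000000 = 0.363128 ms.
Per-hop propagation t_prop = 52/300000000 = 0.000173333 ms.
Pipeline fill: first packet needs 4·t_tx to clear all hops; remaining 111 packets each add one t_tx.
Total = (4+112-1)·t_tx + 4·t_prop = 115·0.363128 + 4·0.000173333 = 41.76 ms.

41.76 ms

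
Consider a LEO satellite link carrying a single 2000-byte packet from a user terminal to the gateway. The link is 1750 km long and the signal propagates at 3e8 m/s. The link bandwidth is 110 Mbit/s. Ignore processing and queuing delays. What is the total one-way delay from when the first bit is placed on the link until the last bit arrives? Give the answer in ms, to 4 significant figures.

L = 2000 × 8 = 16000 bits.
Transmission delay = L/R = 16000 / 110000000 = 0.145455 ms.
Propagation delay = d/s = 1750000 m / 300000000 m/s = 5.83333 ms.
Total = 5.979 ms.

5.979 ms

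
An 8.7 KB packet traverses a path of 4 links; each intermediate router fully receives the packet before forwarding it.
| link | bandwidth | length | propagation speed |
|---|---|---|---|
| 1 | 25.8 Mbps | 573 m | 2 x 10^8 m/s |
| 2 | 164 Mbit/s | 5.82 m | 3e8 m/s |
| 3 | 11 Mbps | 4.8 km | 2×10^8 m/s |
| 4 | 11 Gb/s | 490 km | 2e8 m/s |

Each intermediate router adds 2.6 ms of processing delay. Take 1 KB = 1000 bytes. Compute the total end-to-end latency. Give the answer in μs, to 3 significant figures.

L = 69600 bits.
Transmission delays (L/R per hop): 2697.67, 424.39, 6327.27, 6.32727 μs; sum = 9455.66 μs.
Propagation delays (d/s per hop): 2.865, 0.0194, 24, 2450 μs; sum = 2476.88 μs.
Processing at 3 router(s): 3 × 2.6 ms = 7800 μs.
End-to-end = 19700 μs.

19700 μs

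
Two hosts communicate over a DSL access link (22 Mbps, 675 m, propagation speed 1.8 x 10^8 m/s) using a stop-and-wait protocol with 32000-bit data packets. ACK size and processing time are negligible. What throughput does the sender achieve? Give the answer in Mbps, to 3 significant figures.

21.9 Mbps

t_tx = L/R = 32000/22000000 = 0.00145455 s.
t_prop = 675/180000000 = 3.75e-06 s; RTT = 7.5e-06 s.
Cycle = t_tx + RTT = 0.00146205 s.
Throughput = L / cycle = 32000 / 0.00146205 = 21.9 Mbps.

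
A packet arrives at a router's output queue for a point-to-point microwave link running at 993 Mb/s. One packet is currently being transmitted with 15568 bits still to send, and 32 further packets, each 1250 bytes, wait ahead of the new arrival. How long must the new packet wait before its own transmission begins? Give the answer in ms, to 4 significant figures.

Each queued packet: L/R = 10000/993000000 = 0.0100705 ms.
32 queued → 0.322256 ms.
Plus remaining 15568 bits of current packet: 0.0156777 ms.
Queuing delay = 0.3379 ms.

0.3379 ms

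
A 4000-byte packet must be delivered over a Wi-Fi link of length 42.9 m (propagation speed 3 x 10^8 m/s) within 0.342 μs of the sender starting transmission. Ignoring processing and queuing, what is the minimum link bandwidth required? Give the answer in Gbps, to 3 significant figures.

161 Gbps

L = 32000 bits.
Propagation delay = 42.9 / 300000000 = 0.143 μs.
Transmission budget = 0.342 − 0.143 = 0.199 μs.
R ≥ L / t_tx = 32000 bits / 1.99e-07 s = 161 Gbps.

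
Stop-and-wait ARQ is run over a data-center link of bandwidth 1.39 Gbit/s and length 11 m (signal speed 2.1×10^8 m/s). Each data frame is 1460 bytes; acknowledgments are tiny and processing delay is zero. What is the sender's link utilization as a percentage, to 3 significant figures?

t_tx = L/R = 11680/1390000000 = 8.40288e-06 s.
t_prop = 11/210000000 = 5.2381e-08 s; RTT = 1.04762e-07 s.
Cycle = t_tx + RTT = 8.50764e-06 s.
Utilization = t_tx / cycle = 8.40288e-06/8.50764e-06 = 98.8 %.

98.8 %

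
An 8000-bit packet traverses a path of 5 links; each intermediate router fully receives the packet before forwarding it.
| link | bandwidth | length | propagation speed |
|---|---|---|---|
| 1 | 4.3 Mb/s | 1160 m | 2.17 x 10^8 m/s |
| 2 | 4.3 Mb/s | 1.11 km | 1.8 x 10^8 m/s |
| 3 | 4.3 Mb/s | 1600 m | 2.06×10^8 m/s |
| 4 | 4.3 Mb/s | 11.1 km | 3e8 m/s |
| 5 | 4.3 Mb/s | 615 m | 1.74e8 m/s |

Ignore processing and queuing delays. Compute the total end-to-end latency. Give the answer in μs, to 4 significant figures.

9362 μs

Transmission delay per hop = L/R = 8000/4300000 = 1860.47 μs; 5 hops → 9302.33 μs.
Propagation delays (d/s per hop): 5.34562, 6.16667, 7.76699, 37, 3.53448 μs; sum = 59.8138 μs.
End-to-end = 9362 μs.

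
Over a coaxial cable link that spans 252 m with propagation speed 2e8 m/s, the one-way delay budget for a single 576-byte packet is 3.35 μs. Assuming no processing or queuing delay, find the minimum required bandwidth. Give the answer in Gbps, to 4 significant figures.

2.205 Gbps

L = 4608 bits.
Propagation delay = 252 / 200000000 = 1.26 μs.
Transmission budget = 3.35 − 1.26 = 2.09 μs.
R ≥ L / t_tx = 4608 bits / 2.09e-06 s = 2.205 Gbps.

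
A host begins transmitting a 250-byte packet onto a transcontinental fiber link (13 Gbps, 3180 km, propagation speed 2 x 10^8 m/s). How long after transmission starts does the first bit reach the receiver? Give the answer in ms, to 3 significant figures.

First bit experiences only propagation delay: d/s = 3180000/200000000 = 15.9 ms.

15.9 ms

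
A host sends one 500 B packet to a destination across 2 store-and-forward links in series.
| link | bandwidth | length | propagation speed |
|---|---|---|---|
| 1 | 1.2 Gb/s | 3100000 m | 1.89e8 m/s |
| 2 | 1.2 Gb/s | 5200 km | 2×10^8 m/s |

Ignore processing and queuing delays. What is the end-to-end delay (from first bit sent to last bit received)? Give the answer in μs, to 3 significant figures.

42400 μs

L = 500 × 8 = 4000 bits.
Transmission delay per hop = L/R = 4000/1200000000 = 3.33333 μs; 2 hops → 6.66667 μs.
Propagation delays (d/s per hop): 16402.1, 26000 μs; sum = 42402.1 μs.
End-to-end = 42400 μs.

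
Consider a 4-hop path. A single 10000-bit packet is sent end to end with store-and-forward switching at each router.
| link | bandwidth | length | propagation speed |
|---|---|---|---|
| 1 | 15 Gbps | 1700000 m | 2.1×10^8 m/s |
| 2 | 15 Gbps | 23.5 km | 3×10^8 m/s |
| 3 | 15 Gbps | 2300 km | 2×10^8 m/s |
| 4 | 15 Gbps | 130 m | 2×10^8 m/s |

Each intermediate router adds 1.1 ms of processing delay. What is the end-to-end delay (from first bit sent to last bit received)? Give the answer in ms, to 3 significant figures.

Transmission delay per hop = L/R = 10000/15000000000 = 0.000666667 ms; 4 hops → 0.00266667 ms.
Propagation delays (d/s per hop): 8.09524, 0.0783333, 11.5, 0.00065 ms; sum = 19.6742 ms.
Processing at 3 router(s): 3 × 1.1 ms = 3.3 ms.
End-to-end = 23.0 ms.

23.0 ms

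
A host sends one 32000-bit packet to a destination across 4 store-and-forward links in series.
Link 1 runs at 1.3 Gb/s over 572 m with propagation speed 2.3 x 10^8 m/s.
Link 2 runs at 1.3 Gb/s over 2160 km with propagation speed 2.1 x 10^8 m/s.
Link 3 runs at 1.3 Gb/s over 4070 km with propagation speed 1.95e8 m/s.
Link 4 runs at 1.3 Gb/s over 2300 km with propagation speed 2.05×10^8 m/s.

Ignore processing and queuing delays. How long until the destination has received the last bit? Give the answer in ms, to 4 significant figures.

Transmission delay per hop = L/R = 32000/1300000000 = 0.0246154 ms; 4 hops → 0.0984615 ms.
Propagation delays (d/s per hop): 0.00248696, 10.2857, 20.8718, 11.2195 ms; sum = 42.3795 ms.
End-to-end = 42.48 ms.

42.48 ms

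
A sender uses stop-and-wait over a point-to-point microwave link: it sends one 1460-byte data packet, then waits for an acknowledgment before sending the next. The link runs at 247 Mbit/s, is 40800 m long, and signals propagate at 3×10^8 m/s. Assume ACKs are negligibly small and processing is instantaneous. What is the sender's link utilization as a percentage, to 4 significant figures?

t_tx = L/R = 11680/247000000 = 4.72874e-05 s.
t_prop = 40800/300000000 = 0.000136 s; RTT = 0.000272 s.
Cycle = t_tx + RTT = 0.000319287 s.
Utilization = t_tx / cycle = 4.72874e-05/0.000319287 = 14.81 %.

14.81 %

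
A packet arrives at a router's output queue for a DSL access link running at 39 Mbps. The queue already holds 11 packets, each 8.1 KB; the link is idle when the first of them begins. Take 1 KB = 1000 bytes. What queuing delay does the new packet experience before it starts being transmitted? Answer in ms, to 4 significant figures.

Each queued packet: L/R = 64800/39000000 = 1.66154 ms.
11 queued → 18.2769 ms.
Queuing delay = 18.28 ms.

18.28 ms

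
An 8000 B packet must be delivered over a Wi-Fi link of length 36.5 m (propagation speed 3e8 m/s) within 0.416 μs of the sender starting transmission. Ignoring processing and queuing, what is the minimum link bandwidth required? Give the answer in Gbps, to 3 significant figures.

L = 64000 bits.
Propagation delay = 36.5 / 300000000 = 0.121667 μs.
Transmission budget = 0.416 − 0.121667 = 0.294333 μs.
R ≥ L / t_tx = 64000 bits / 2.94333e-07 s = 217 Gbps.

217 Gbps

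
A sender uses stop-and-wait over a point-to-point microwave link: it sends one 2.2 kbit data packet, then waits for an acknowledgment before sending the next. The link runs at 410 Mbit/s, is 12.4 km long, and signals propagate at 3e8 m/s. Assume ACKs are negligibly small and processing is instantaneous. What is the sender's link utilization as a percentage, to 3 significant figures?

t_tx = L/R = 2200/410000000 = 5.36585e-06 s.
t_prop = 12400/300000000 = 4.13333e-05 s; RTT = 8.26667e-05 s.
Cycle = t_tx + RTT = 8.80325e-05 s.
Utilization = t_tx / cycle = 5.36585e-06/8.80325e-05 = 6.10 %.

6.10 %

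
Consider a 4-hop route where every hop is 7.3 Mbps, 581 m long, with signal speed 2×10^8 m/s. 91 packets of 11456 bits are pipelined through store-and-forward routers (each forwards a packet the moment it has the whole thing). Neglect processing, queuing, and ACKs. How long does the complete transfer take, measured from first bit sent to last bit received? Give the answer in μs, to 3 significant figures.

Per-hop transmission t_tx = L/R = 11456/7300000 = 1569.32 μs.
Per-hop propagation t_prop = 581/200000000 = 2.905 μs.
Pipeline fill: first packet needs 4·t_tx to clear all hops; remaining 90 packets each add one t_tx.
Total = (4+91-1)·t_tx + 4·t_prop = 94·1569.32 + 4·2.905 = 148000 μs.

148000 μs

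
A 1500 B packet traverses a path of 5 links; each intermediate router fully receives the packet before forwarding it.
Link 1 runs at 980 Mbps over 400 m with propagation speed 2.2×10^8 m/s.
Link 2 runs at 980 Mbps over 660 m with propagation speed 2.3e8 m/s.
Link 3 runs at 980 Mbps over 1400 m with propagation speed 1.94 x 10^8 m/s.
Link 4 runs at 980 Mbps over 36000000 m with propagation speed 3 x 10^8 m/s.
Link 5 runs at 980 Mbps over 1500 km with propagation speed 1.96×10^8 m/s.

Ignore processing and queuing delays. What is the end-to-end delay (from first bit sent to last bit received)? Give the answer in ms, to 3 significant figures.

L = 1500 × 8 = 12000 bits.
Transmission delay per hop = L/R = 12000/980000000 = 0.0122449 ms; 5 hops → 0.0612245 ms.
Propagation delays (d/s per hop): 0.00181818, 0.00286957, 0.00721649, 120, 7.65306 ms; sum = 127.665 ms.
End-to-end = 128 ms.

128 ms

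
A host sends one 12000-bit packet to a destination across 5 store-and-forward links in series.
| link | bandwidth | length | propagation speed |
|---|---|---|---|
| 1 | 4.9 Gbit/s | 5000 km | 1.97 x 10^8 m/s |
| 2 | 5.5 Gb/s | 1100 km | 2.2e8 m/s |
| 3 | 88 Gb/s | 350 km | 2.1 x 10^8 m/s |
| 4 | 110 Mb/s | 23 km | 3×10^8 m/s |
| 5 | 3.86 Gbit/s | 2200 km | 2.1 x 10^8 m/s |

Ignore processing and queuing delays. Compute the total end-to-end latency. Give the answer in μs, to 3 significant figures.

Transmission delays (L/R per hop): 2.44898, 2.18182, 0.136364, 109.091, 3.10881 μs; sum = 116.967 μs.
Propagation delays (d/s per hop): 25380.7, 5000, 1666.67, 76.6667, 10476.2 μs; sum = 42600.2 μs.
End-to-end = 42700 μs.

42700 μs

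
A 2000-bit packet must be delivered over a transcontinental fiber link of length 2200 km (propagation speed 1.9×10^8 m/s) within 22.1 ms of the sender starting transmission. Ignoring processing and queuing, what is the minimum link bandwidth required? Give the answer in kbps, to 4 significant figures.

190.1 kbps

Propagation delay = 2200000 / 190000000 = 11.5789 ms.
Transmission budget = 22.1 − 11.5789 = 10.5211 ms.
R ≥ L / t_tx = 2000 bits / 0.0105211 s = 190.1 kbps.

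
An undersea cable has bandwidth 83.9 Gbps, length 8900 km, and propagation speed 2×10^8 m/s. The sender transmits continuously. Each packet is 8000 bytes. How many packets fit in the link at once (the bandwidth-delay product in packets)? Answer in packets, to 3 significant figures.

58300 packets

Propagation delay = 8900000 / 200000000 = 0.0445 s.
BDP = R × t_prop = 83900000000 × 0.0445 = 3733550000 bits.
In packets of 64000 bits: 58300 packets.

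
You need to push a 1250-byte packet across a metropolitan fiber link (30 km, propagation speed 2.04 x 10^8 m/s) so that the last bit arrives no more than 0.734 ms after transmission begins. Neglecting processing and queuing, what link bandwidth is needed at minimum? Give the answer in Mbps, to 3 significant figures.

L = 10000 bits.
Propagation delay = 30000 / 204000000 = 0.147059 ms.
Transmission budget = 0.734 − 0.147059 = 0.586941 ms.
R ≥ L / t_tx = 10000 bits / 0.000586941 s = 17.0 Mbps.

17.0 Mbps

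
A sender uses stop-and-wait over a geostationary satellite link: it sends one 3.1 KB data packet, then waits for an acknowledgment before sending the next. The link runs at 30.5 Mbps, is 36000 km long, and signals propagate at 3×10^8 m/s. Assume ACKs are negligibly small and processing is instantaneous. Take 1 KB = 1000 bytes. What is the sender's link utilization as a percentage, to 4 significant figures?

0.3377 %

t_tx = L/R = 24800/30500000 = 0.000813115 s.
t_prop = 36000000/300000000 = 0.12 s; RTT = 0.24 s.
Cycle = t_tx + RTT = 0.240813 s.
Utilization = t_tx / cycle = 0.000813115/0.240813 = 0.3377 %.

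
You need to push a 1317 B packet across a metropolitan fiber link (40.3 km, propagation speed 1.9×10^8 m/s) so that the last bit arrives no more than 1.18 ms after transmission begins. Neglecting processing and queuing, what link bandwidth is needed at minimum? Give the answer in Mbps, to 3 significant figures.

L = 10536 bits.
Propagation delay = 40300 / 190000000 = 0.212105 ms.
Transmission budget = 1.18 − 0.212105 = 0.967895 ms.
R ≥ L / t_tx = 10536 bits / 0.000967895 s = 10.9 Mbps.

10.9 Mbps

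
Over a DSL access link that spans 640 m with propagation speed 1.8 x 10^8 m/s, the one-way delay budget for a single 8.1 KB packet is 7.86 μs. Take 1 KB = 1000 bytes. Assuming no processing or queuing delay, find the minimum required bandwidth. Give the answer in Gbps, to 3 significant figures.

L = 64800 bits.
Propagation delay = 640 / 180000000 = 3.55556 μs.
Transmission budget = 7.86 − 3.55556 = 4.30444 μs.
R ≥ L / t_tx = 64800 bits / 4.30444e-06 s = 15.1 Gbps.

15.1 Gbps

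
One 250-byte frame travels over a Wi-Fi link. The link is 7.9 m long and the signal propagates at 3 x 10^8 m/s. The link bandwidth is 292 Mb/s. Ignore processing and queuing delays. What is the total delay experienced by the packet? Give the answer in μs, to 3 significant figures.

L = 250 × 8 = 2000 bits.
Transmission delay = L/R = 2000 / 292000000 = 6.84932 μs.
Propagation delay = d/s = 7.9 m / 300000000 m/s = 0.0263333 μs.
Total = 6.88 μs.

6.88 μs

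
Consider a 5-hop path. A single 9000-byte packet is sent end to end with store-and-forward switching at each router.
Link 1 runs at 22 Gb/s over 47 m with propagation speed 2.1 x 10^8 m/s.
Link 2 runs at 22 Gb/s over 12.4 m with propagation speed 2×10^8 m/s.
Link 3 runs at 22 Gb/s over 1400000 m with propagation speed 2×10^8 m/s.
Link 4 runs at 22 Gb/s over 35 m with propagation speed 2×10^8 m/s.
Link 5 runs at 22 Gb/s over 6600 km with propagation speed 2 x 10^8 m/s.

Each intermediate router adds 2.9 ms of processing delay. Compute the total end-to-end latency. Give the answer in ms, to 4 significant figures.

L = 9000 × 8 = 72000 bits.
Transmission delay per hop = L/R = 72000/22000000000 = 0.00327273 ms; 5 hops → 0.0163636 ms.
Propagation delays (d/s per hop): 0.00022381, 6.2e-05, 7, 0.000175, 33 ms; sum = 40.0005 ms.
Processing at 4 router(s): 4 × 2.9 ms = 11.6 ms.
End-to-end = 51.62 ms.

51.62 ms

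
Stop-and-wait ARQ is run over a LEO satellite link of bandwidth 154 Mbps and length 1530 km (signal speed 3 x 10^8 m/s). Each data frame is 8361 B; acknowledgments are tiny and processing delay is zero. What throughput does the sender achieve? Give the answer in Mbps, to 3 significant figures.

6.29 Mbps

t_tx = L/R = 66888/154000000 = 0.000434338 s.
t_prop = 1530000/300000000 = 0.0051 s; RTT = 0.0102 s.
Cycle = t_tx + RTT = 0.0106343 s.
Throughput = L / cycle = 66888 / 0.0106343 = 6.29 Mbps.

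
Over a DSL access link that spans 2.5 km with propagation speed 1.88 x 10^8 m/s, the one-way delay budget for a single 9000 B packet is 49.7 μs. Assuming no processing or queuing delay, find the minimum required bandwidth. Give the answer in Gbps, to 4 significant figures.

L = 72000 bits.
Propagation delay = 2500 / 188000000 = 13.2979 μs.
Transmission budget = 49.7 − 13.2979 = 36.4021 μs.
R ≥ L / t_tx = 72000 bits / 3.64021e-05 s = 1.978 Gbps.

1.978 Gbps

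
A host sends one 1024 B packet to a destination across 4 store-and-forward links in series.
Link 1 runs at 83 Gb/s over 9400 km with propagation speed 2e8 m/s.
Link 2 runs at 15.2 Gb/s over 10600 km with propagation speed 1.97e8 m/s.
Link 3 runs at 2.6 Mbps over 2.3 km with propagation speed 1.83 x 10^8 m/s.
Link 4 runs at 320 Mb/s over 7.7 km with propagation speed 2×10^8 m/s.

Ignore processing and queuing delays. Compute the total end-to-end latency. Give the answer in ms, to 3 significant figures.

104 ms

L = 1024 × 8 = 8192 bits.
Transmission delays (L/R per hop): 9.86988e-05, 0.000538947, 3.15077, 0.0256 ms; sum = 3.17701 ms.
Propagation delays (d/s per hop): 47, 53.8071, 0.0125683, 0.0385 ms; sum = 100.858 ms.
End-to-end = 104 ms.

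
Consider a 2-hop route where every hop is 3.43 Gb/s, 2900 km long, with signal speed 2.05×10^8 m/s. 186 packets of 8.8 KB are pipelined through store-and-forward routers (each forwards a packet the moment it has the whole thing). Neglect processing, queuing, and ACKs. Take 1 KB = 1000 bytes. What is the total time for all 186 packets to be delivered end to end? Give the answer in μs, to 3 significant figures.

32100 μs

Per-hop transmission t_tx = L/R = 70400/3430000000 = 20.5248 μs.
Per-hop propagation t_prop = 2900000/2.05e+08 = 14146.3 μs.
Pipeline fill: first packet needs 2·t_tx to clear all hops; remaining 185 packets each add one t_tx.
Total = (2+186-1)·t_tx + 2·t_prop = 187·20.5248 + 2·14146.3 = 32100 μs.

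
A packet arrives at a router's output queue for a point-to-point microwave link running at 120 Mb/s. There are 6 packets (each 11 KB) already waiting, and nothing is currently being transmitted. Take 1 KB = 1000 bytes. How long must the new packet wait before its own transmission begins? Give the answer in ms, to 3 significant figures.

4.40 ms

Each queued packet: L/R = 88000/120000000 = 0.733333 ms.
6 queued → 4.4 ms.
Queuing delay = 4.40 ms.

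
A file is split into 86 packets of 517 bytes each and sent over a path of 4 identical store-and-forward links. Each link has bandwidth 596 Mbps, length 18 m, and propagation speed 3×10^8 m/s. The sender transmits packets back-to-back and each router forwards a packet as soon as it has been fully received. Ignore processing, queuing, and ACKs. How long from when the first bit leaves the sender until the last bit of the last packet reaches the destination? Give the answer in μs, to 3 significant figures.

Per-hop transmission t_tx = L/R = 4136/596000000 = 6.9396 μs.
Per-hop propagation t_prop = 18/300000000 = 0.06 μs.
Pipeline fill: first packet needs 4·t_tx to clear all hops; remaining 85 packets each add one t_tx.
Total = (4+86-1)·t_tx + 4·t_prop = 89·6.9396 + 4·0.06 = 618 μs.

618 μs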